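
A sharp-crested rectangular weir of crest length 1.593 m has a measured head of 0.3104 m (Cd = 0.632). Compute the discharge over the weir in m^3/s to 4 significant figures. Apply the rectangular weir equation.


Approach: apply the rectangular weir equation, Q = (2/3)*Cd*L*sqrt(2g)*H^1.5.
Q = (2/3)*0.632*1.593*sqrt(2*9.81)*0.3104^1.5 = 0.5141 m^3/s
Therefore the discharge over the weir = 0.5141 m^3/s.


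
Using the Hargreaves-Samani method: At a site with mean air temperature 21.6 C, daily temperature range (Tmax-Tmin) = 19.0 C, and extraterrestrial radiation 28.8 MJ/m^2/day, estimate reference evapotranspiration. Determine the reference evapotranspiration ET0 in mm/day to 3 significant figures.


Approach: apply the Hargreaves-Samani method, ET0 = 0.0023*(Tmean+17.8)*sqrt(Tmax-Tmin)*0.408*Ra.
ET0 = 0.0023*(21.6+17.8)*sqrt(19.0)*0.408*28.8 = 4.64 mm/day
Therefore the reference evapotranspiration ET0 = 4.64 mm/day.


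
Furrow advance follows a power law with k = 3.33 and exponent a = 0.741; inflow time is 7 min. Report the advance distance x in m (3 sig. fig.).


Approach: apply the power-law advance function, x = k*t^a.
x = 3.33 * 7^0.741 = 14.1 m
Therefore the advance distance x = 14.1 m.


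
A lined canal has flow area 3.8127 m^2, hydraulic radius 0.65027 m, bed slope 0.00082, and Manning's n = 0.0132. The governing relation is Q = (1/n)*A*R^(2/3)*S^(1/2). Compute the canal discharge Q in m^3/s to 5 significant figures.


Q = (1/0.0132) * 3.8127 * 0.65027^(2/3) * 0.00082^(1/2) = 6.2081 m^3/s
Therefore the canal discharge Q = 6.2081 m^3/s.


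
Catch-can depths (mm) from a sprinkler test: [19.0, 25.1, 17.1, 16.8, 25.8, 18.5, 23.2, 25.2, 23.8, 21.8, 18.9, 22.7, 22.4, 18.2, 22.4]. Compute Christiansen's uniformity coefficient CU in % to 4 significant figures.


Approach: apply Christiansen's uniformity coefficient, CU = (1 - mean_abs_deviation/mean)*100.
mean = 21.3933 mm
mean |d_i - mean| = 2.64800 mm
CU = (1 - 2.64800/21.3933)*100 = 87.62 %
Therefore Christiansen's uniformity coefficient CU = 87.62 %.


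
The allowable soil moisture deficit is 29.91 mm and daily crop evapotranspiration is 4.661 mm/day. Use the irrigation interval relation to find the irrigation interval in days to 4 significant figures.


Approach: apply the irrigation interval relation, interval = SMD / ETc.
interval = 29.91 / 4.661 = 6.417 days
Therefore the irrigation interval = 6.417 days.


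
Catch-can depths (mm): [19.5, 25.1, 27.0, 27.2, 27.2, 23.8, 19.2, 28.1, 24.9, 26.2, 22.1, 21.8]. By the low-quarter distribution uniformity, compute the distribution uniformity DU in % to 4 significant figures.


Approach: apply the low-quarter distribution uniformity, DU = (mean of lowest quarter of readings / overall mean)*100.
sorted lowest 3 of 12: [19.2, 19.5, 21.8] -> mean = 20.1667 mm
overall mean = 24.3417 mm
DU = (20.1667/24.3417)*100 = 82.85 %
Therefore the distribution uniformity DU = 82.85 %.


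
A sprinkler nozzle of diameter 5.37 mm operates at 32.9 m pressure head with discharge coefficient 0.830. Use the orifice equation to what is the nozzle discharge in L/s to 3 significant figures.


Approach: apply the orifice equation, Q = Cd*A*sqrt(2*g*h), A = pi*(d/2)^2.
A = pi*(5.37e-3/2)^2 = 2.2648e-05 m^2
Q = 0.830 * 2.2648e-05 * sqrt(2*9.81*32.9) * 1000 = 0.478 L/s
Therefore the nozzle discharge = 0.478 L/s.


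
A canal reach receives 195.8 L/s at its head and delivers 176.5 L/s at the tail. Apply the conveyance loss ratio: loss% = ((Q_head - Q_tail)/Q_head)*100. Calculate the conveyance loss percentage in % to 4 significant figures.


loss = ((195.8 - 176.5)/195.8)*100 = 9.857 %
Therefore the conveyance loss percentage = 9.857 %.


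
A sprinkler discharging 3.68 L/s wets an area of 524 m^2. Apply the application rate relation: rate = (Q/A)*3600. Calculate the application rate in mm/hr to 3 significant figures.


rate = (3.68 / 524) * 3600 = 25.3 mm/hr
Therefore the application rate = 25.3 mm/hr.


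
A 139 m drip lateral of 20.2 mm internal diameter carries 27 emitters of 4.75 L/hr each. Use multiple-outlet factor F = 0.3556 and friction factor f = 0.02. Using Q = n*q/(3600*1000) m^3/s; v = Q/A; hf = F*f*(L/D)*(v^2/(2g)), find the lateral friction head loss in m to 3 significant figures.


Q = 27*4.75/(3600*1000) = 3.5625e-05 m^3/s
A = pi*(20.2e-3/2)^2 = 3.2047e-04 m^2, so v = Q/A = 0.11116 m/s
hf = 0.3556*0.02*(139/0.0202)*(0.11116^2/(2*9.81)) = 0.0308 m
Therefore the lateral friction head loss = 0.0308 m.


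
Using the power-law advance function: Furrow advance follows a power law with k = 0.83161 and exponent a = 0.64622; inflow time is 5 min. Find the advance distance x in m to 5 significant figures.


Approach: apply the power-law advance function, x = k*t^a.
x = 0.83161 * 5^0.64622 = 2.3529 m
Therefore the advance distance x = 2.3529 m.


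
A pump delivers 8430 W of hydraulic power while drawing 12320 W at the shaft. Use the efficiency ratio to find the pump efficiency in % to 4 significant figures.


Approach: apply the efficiency ratio, eta = (P_out/P_in)*100.
eta = (8430 / 12320) * 100 = 68.43 %
Therefore the pump efficiency = 68.43 %.


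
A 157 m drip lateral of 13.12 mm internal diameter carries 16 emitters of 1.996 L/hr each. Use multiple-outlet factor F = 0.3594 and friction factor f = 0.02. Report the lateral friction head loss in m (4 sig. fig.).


Approach: apply Darcy-Weisbach with the multiple-outlet F-factor, Q = n*q/(3600*1000) m^3/s; v = Q/A; hf = F*f*(L/D)*(v^2/(2g)).
Q = 16*1.996/(3600*1000) = 8.87111e-06 m^3/s
A = pi*(13.12e-3/2)^2 = 1.35194e-04 m^2, so v = Q/A = 0.0656176 m/s
hf = 0.3594*0.02*(157/0.01312)*(0.0656176^2/(2*9.81)) = 0.01888 m
Therefore the lateral friction head loss = 0.01888 m.


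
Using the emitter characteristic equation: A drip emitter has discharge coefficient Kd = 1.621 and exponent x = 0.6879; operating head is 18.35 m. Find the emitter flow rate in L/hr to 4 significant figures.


Approach: apply the emitter characteristic equation, q = Kd * h^x.
q = 1.621 * 18.35^0.6879 = 12.00 L/hr
Therefore the emitter flow rate = 12.00 L/hr.


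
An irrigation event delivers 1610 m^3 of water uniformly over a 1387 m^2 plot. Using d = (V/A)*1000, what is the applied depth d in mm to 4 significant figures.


d = (1610 / 1387) * 1000 = 1161 mm
Therefore the applied depth d = 1161 mm.


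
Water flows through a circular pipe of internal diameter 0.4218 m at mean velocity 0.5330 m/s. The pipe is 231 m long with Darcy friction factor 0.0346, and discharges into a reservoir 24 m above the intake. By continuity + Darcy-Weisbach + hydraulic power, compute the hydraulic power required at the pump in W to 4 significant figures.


Approach: apply continuity + Darcy-Weisbach + hydraulic power, Q = A*v; hf = f*(L/D)*(v^2/(2g)); H = static + hf; P = rho*g*Q*H.
Step 1 — flow rate (continuity, Q = A*v):
  A = pi*(0.4218/2)^2 = 0.139734 m^2
  Q = 0.139734 * 0.5330 = 0.0744784 m^3/s
Step 2 — friction head loss (Darcy-Weisbach):
  hf = 0.0346 * (231/0.4218) * (0.5330^2 / (2*9.81))
  hf = 0.274370 m
Step 3 — total head: H = 24 + 0.274370 = 24.2744 m
Step 4 — hydraulic power (P = rho*g*Q*H):
  P = 1000 * 9.81 * 0.0744784 * 24.2744 = 17740 W
Therefore the hydraulic power required at the pump = 17740 W.


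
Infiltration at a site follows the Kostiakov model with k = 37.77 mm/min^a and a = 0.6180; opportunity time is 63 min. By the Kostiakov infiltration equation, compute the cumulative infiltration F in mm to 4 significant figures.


Approach: apply the Kostiakov infiltration equation, F = k*t^a.
F = 37.77 * 63^0.6180 = 488.8 mm
Therefore the cumulative infiltration F = 488.8 mm.


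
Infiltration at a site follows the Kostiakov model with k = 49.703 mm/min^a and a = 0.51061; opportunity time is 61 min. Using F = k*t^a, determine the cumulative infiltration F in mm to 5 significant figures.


F = 49.703 * 61^0.51061 = 405.50 mm
Therefore the cumulative infiltration F = 405.50 mm.


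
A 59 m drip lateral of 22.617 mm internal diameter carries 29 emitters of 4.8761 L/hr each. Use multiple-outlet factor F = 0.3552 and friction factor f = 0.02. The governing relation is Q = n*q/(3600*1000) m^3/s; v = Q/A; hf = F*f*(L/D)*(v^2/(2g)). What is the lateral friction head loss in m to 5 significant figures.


Q = 29*4.8761/(3600*1000) = 3.927969e-05 m^3/s
A = pi*(22.617e-3/2)^2 = 4.017537e-04 m^2, so v = Q/A = 0.09777059 m/s
hf = 0.3552*0.02*(59/0.022617)*(0.09777059^2/(2*9.81)) = 0.0090290 m
Therefore the lateral friction head loss = 0.0090290 m.


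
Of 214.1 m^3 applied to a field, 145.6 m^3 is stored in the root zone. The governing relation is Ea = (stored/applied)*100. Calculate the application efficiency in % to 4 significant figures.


Ea = (145.6/214.1)*100 = 68.01 %
Therefore the application efficiency = 68.01 %.


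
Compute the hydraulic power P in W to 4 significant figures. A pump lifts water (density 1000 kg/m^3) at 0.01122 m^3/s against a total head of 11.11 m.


Approach: apply the hydraulic power relation, P = rho*g*Q*H.
P = 1000 * 9.81 * 0.01122 * 11.11 = 1223 W
Therefore the hydraulic power P = 1223 W.


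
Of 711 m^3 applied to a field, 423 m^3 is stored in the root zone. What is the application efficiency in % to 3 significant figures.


Approach: apply the application efficiency ratio, Ea = (stored/applied)*100.
Ea = (423/711)*100 = 59.5 %
Therefore the application efficiency = 59.5 %.


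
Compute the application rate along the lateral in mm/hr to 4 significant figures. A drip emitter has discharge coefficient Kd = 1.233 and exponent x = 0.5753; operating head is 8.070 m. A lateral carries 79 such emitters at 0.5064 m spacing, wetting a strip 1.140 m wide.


Approach: apply the emitter equation with a lateral mass balance, q = Kd*h^x; Q = n*q; rate = Q/(n*spacing*width).
Step 1 — single emitter flow (q = Kd*h^x):
  q = 1.233 * 8.070^0.5753 = 4.09909 L/hr
Step 2 — total lateral flow: Q = 79 * 4.09909 = 323.828 L/hr
Step 3 — wetted area: A = 79 * 0.5064 * 1.140 = 45.6064 m^2
Step 4 — application rate: Q/A = 323.828/45.6064 = 7.100 mm/hr
Therefore the application rate along the lateral = 7.100 mm/hr.


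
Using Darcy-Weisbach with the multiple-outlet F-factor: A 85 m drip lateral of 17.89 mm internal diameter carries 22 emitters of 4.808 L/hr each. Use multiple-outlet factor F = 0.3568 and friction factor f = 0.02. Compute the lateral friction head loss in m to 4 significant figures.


Approach: apply Darcy-Weisbach with the multiple-outlet F-factor, Q = n*q/(3600*1000) m^3/s; v = Q/A; hf = F*f*(L/D)*(v^2/(2g)).
Q = 22*4.808/(3600*1000) = 2.93822e-05 m^3/s
A = pi*(17.89e-3/2)^2 = 2.51368e-04 m^2, so v = Q/A = 0.116889 m/s
hf = 0.3568*0.02*(85/0.01789)*(0.116889^2/(2*9.81)) = 0.02361 m
Therefore the lateral friction head loss = 0.02361 m.


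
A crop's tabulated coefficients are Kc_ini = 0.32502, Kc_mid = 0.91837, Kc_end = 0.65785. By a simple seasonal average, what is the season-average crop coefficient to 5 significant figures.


Approach: apply a simple seasonal average, Kc_avg = (Kc_ini + Kc_mid + Kc_end)/3.
Kc_avg = (0.32502 + 0.91837 + 0.65785)/3 = 0.63375
Therefore the season-average crop coefficient = 0.63375.


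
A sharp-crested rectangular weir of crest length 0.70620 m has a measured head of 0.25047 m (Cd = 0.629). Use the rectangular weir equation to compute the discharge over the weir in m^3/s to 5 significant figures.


Approach: apply the rectangular weir equation, Q = (2/3)*Cd*L*sqrt(2g)*H^1.5.
Q = (2/3)*0.629*0.70620*sqrt(2*9.81)*0.25047^1.5 = 0.16443 m^3/s
Therefore the discharge over the weir = 0.16443 m^3/s.


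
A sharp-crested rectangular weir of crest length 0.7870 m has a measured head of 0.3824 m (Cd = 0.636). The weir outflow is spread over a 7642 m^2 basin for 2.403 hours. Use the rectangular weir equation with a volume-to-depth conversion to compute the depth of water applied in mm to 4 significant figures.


Approach: apply the rectangular weir equation with a volume-to-depth conversion, Q = (2/3)*Cd*L*sqrt(2g)*H^1.5; d = Q*t/A * 1000.
Step 1 — weir discharge:
  Q = (2/3)*0.636*0.7870*sqrt(2*9.81)*0.3824^1.5 = 0.349516 m^3/s
Step 2 — volume: V = 0.349516 * 2.403*3600 = 3023.59 m^3
Step 3 — depth: d = V/A * 1000 = 3023.59/7642 * 1000 = 395.7 mm
Therefore the depth of water applied = 395.7 mm.


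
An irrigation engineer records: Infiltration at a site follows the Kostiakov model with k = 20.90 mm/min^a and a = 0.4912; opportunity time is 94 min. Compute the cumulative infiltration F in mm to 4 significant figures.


Approach: apply the Kostiakov infiltration equation, F = k*t^a.
F = 20.90 * 94^0.4912 = 194.7 mm
Therefore the cumulative infiltration F = 194.7 mm.


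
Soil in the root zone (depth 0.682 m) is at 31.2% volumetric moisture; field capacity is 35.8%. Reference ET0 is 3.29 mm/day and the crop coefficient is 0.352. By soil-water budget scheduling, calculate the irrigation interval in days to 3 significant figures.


Approach: apply soil-water budget scheduling, SMD = (FC-theta)/100*depth*1000; ETc = ET0*Kc; interval = SMD/ETc.
Step 1 — soil moisture deficit:
  SMD = (35.8 - 31.2)/100 * 0.682 * 1000 = 31.372 mm
Step 2 — daily crop ET (ETc = ET0*Kc):
  ETc = 3.29 * 0.352 = 1.1581 mm/day
Step 3 — irrigation interval (SMD/ETc):
  interval = 31.372 / 1.1581 = 27.1 days
Therefore the irrigation interval = 27.1 days.


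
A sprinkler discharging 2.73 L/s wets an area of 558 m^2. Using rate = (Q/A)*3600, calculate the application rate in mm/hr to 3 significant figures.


rate = (2.73 / 558) * 3600 = 17.6 mm/hr
Therefore the application rate = 17.6 mm/hr.


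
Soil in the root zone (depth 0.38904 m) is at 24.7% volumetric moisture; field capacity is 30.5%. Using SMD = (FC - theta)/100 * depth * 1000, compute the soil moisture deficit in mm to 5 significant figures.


SMD = (30.5 - 24.7)/100 * 0.38904 * 1000 = 22.564 mm
Therefore the soil moisture deficit = 22.564 mm.


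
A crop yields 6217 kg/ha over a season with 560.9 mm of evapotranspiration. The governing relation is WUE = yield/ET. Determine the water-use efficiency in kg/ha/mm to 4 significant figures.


WUE = 6217 / 560.9 = 11.08 kg/ha/mm
Therefore the water-use efficiency = 11.08 kg/ha/mm.


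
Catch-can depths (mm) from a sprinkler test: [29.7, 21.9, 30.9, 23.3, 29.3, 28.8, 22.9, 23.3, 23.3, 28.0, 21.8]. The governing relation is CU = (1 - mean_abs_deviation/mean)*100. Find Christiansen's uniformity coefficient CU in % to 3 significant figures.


mean = 25.745 mm
mean |d_i - mean| = 3.2678 mm
CU = (1 - 3.2678/25.745)*100 = 87.3 %
Therefore Christiansen's uniformity coefficient CU = 87.3 %.


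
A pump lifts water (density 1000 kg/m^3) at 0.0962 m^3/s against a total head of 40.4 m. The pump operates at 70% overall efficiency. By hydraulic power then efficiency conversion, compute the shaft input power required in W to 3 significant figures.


Approach: apply hydraulic power then efficiency conversion, P = rho*g*Q*H; P_in = P/eta.
Step 1 — hydraulic power (P = rho*g*Q*H):
  P = 1000 * 9.81 * 0.0962 * 40.4 = 38126 W
Step 2 — input power: P_in = P/eta = 38126 / 0.7 = 54500 W
Therefore the shaft input power required = 54500 W.


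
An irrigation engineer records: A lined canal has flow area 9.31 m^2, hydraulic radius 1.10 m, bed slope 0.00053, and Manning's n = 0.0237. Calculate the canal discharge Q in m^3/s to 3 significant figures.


Approach: apply Manning's equation, Q = (1/n)*A*R^(2/3)*S^(1/2).
Q = (1/0.0237) * 9.31 * 1.10^(2/3) * 0.00053^(1/2) = 9.64 m^3/s
Therefore the canal discharge Q = 9.64 m^3/s.


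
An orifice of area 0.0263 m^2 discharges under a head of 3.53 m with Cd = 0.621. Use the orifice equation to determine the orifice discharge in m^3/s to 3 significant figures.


Approach: apply the orifice equation, Q = Cd*A*sqrt(2*g*h).
Q = 0.621 * 0.0263 * sqrt(2*9.81*3.53) = 0.136 m^3/s
Therefore the orifice discharge = 0.136 m^3/s.


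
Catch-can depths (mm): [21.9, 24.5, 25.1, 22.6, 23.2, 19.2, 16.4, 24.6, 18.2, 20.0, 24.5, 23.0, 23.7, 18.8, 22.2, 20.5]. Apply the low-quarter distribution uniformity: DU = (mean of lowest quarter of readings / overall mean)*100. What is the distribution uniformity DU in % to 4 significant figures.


sorted lowest 4 of 16: [16.4, 18.2, 18.8, 19.2] -> mean = 18.1500 mm
overall mean = 21.7750 mm
DU = (18.1500/21.7750)*100 = 83.35 %
Therefore the distribution uniformity DU = 83.35 %.


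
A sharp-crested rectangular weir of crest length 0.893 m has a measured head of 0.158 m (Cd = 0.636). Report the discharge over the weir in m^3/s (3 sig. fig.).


Approach: apply the rectangular weir equation, Q = (2/3)*Cd*L*sqrt(2g)*H^1.5.
Q = (2/3)*0.636*0.893*sqrt(2*9.81)*0.158^1.5 = 0.105 m^3/s
Therefore the discharge over the weir = 0.105 m^3/s.


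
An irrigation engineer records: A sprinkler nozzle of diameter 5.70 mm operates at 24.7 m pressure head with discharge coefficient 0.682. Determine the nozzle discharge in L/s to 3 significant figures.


Approach: apply the orifice equation, Q = Cd*A*sqrt(2*g*h), A = pi*(d/2)^2.
A = pi*(5.70e-3/2)^2 = 2.5518e-05 m^2
Q = 0.682 * 2.5518e-05 * sqrt(2*9.81*24.7) * 1000 = 0.383 L/s
Therefore the nozzle discharge = 0.383 L/s.


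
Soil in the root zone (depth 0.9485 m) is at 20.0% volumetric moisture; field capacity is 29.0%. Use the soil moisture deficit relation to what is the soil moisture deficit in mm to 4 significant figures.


Approach: apply the soil moisture deficit relation, SMD = (FC - theta)/100 * depth * 1000.
SMD = (29.0 - 20.0)/100 * 0.9485 * 1000 = 85.36 mm
Therefore the soil moisture deficit = 85.36 mm.


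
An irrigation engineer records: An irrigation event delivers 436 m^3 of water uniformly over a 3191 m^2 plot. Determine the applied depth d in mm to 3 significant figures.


Approach: apply depth from volume over area, d = (V/A)*1000.
d = (436 / 3191) * 1000 = 137 mm
Therefore the applied depth d = 137 mm.


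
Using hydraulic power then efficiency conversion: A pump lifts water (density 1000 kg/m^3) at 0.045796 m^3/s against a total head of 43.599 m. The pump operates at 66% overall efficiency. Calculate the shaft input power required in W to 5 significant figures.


Approach: apply hydraulic power then efficiency conversion, P = rho*g*Q*H; P_in = P/eta.
Step 1 — hydraulic power (P = rho*g*Q*H):
  P = 1000 * 9.81 * 0.045796 * 43.599 = 19587.23 W
Step 2 — input power: P_in = P/eta = 19587.23 / 0.66 = 29678 W
Therefore the shaft input power required = 29678 W.


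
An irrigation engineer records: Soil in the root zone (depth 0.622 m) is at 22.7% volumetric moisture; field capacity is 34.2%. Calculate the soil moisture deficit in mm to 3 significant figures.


Approach: apply the soil moisture deficit relation, SMD = (FC - theta)/100 * depth * 1000.
SMD = (34.2 - 22.7)/100 * 0.622 * 1000 = 71.5 mm
Therefore the soil moisture deficit = 71.5 mm.


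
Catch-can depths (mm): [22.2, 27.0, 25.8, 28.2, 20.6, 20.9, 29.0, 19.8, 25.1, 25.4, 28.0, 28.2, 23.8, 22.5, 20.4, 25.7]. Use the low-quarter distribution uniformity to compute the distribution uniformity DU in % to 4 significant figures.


Approach: apply the low-quarter distribution uniformity, DU = (mean of lowest quarter of readings / overall mean)*100.
sorted lowest 4 of 16: [19.8, 20.4, 20.6, 20.9] -> mean = 20.4250 mm
overall mean = 24.5375 mm
DU = (20.4250/24.5375)*100 = 83.24 %
Therefore the distribution uniformity DU = 83.24 %.


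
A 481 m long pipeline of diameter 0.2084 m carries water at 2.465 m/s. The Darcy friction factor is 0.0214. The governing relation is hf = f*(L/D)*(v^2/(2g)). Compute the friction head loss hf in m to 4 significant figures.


hf = 0.0214 * (481/0.2084) * (2.465^2 / (2*9.81))
hf = 15.30 m
Therefore the friction head loss hf = 15.30 m.


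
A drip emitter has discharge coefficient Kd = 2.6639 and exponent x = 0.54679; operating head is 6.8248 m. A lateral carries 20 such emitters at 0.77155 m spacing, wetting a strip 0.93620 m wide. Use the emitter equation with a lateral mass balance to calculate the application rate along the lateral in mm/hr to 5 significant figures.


Approach: apply the emitter equation with a lateral mass balance, q = Kd*h^x; Q = n*q; rate = Q/(n*spacing*width).
Step 1 — single emitter flow (q = Kd*h^x):
  q = 2.6639 * 6.8248^0.54679 = 7.613598 L/hr
Step 2 — total lateral flow: Q = 20 * 7.613598 = 152.2720 L/hr
Step 3 — wetted area: A = 20 * 0.77155 * 0.93620 = 14.44650 m^2
Step 4 — application rate: Q/A = 152.2720/14.44650 = 10.540 mm/hr
Therefore the application rate along the lateral = 10.540 mm/hr.


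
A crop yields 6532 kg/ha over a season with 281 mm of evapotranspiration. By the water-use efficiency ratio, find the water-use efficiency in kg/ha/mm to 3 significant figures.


Approach: apply the water-use efficiency ratio, WUE = yield/ET.
WUE = 6532 / 281 = 23.2 kg/ha/mm
Therefore the water-use efficiency = 23.2 kg/ha/mm.


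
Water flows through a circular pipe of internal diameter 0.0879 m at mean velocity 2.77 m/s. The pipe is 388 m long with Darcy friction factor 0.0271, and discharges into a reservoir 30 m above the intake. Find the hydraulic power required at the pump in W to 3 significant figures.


Approach: apply continuity + Darcy-Weisbach + hydraulic power, Q = A*v; hf = f*(L/D)*(v^2/(2g)); H = static + hf; P = rho*g*Q*H.
Step 1 — flow rate (continuity, Q = A*v):
  A = pi*(0.0879/2)^2 = 0.0060683 m^2
  Q = 0.0060683 * 2.77 = 0.016809 m^3/s
Step 2 — friction head loss (Darcy-Weisbach):
  hf = 0.0271 * (388/0.0879) * (2.77^2 / (2*9.81))
  hf = 46.781 m
Step 3 — total head: H = 30 + 46.781 = 76.781 m
Step 4 — hydraulic power (P = rho*g*Q*H):
  P = 1000 * 9.81 * 0.016809 * 76.781 = 12700 W
Therefore the hydraulic power required at the pump = 12700 W.


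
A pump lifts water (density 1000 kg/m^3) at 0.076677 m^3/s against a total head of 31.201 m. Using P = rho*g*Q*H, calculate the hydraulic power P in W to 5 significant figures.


P = 1000 * 9.81 * 0.076677 * 31.201 = 23469 W
Therefore the hydraulic power P = 23469 W.


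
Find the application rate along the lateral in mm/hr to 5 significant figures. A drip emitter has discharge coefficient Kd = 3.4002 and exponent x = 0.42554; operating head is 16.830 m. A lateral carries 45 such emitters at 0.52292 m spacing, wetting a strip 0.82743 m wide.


Approach: apply the emitter equation with a lateral mass balance, q = Kd*h^x; Q = n*q; rate = Q/(n*spacing*width).
Step 1 — single emitter flow (q = Kd*h^x):
  q = 3.4002 * 16.830^0.42554 = 11.30452 L/hr
Step 2 — total lateral flow: Q = 45 * 11.30452 = 508.7036 L/hr
Step 3 — wetted area: A = 45 * 0.52292 * 0.82743 = 19.47059 m^2
Step 4 — application rate: Q/A = 508.7036/19.47059 = 26.127 mm/hr
Therefore the application rate along the lateral = 26.127 mm/hr.


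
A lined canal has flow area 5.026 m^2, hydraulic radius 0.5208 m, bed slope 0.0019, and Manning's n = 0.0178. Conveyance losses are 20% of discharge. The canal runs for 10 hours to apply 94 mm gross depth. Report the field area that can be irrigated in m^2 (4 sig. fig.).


Approach: apply Manning's equation with a conveyance and depth budget, Q = (1/n)*A*R^(2/3)*S^(1/2); Q_field = Q*(1-loss); Area = Q_field*t/(d/1000).
Step 1 — canal discharge (Manning's equation):
  Q = (1/0.0178) * 5.026 * 0.5208^(2/3) * 0.0019^(1/2) = 7.96697 m^3/s
Step 2 — delivered flow: Q_field = 7.96697*(1 - 20/100) = 6.37358 m^3/s
Step 3 — volume delivered: V = 6.37358 * 10*3600 = 229449 m^3
Step 4 — area served: A = V / (depth/1000) = 229449 / 0.094 = 2441000 m^2
Therefore the field area that can be irrigated = 2441000 m^2.


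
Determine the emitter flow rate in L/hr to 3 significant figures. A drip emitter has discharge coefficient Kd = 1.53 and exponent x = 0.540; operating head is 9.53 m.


Approach: apply the emitter characteristic equation, q = Kd * h^x.
q = 1.53 * 9.53^0.540 = 5.17 L/hr
Therefore the emitter flow rate = 5.17 L/hr.


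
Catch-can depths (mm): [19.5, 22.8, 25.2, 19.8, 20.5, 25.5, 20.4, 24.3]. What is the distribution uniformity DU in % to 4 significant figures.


Approach: apply the low-quarter distribution uniformity, DU = (mean of lowest quarter of readings / overall mean)*100.
sorted lowest 2 of 8: [19.5, 19.8] -> mean = 19.6500 mm
overall mean = 22.2500 mm
DU = (19.6500/22.2500)*100 = 88.31 %
Therefore the distribution uniformity DU = 88.31 %.


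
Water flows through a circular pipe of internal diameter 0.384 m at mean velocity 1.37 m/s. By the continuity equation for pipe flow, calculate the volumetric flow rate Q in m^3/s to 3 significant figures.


Approach: apply the continuity equation for pipe flow, Q = A * v with A = pi*(D/2)^2.
A = pi*(0.384/2)^2 = 0.11581 m^2
Q = 0.11581 * 1.37 = 0.159 m^3/s
Therefore the volumetric flow rate Q = 0.159 m^3/s.


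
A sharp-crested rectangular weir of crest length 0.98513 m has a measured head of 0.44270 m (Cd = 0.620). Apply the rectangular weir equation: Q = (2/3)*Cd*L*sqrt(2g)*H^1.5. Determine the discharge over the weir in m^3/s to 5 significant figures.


Q = (2/3)*0.620*0.98513*sqrt(2*9.81)*0.44270^1.5 = 0.53126 m^3/s
Therefore the discharge over the weir = 0.53126 m^3/s.


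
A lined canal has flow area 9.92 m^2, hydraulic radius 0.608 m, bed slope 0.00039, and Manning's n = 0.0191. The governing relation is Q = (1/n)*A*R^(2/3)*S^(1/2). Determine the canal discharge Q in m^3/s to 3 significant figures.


Q = (1/0.0191) * 9.92 * 0.608^(2/3) * 0.00039^(1/2) = 7.36 m^3/s
Therefore the canal discharge Q = 7.36 m^3/s.


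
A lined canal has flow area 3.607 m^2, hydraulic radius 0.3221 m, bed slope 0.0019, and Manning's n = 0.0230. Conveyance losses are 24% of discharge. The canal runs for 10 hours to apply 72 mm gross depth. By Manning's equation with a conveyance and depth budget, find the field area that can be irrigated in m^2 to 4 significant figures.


Approach: apply Manning's equation with a conveyance and depth budget, Q = (1/n)*A*R^(2/3)*S^(1/2); Q_field = Q*(1-loss); Area = Q_field*t/(d/1000).
Step 1 — canal discharge (Manning's equation):
  Q = (1/0.0230) * 3.607 * 0.3221^(2/3) * 0.0019^(1/2) = 3.21210 m^3/s
Step 2 — delivered flow: Q_field = 3.21210*(1 - 24/100) = 2.44120 m^3/s
Step 3 — volume delivered: V = 2.44120 * 10*3600 = 87883.0 m^3
Step 4 — area served: A = V / (depth/1000) = 87883.0 / 0.072 = 1221000 m^2
Therefore the field area that can be irrigated = 1221000 m^2.


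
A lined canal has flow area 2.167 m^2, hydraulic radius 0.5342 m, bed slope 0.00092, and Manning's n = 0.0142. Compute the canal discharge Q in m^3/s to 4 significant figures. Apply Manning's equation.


Approach: apply Manning's equation, Q = (1/n)*A*R^(2/3)*S^(1/2).
Q = (1/0.0142) * 2.167 * 0.5342^(2/3) * 0.00092^(1/2) = 3.047 m^3/s
Therefore the canal discharge Q = 3.047 m^3/s.


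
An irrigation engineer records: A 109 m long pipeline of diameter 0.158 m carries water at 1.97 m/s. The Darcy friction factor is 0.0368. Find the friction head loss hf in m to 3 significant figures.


Approach: apply the Darcy-Weisbach equation, hf = f*(L/D)*(v^2/(2g)).
hf = 0.0368 * (109/0.158) * (1.97^2 / (2*9.81))
hf = 5.02 m
Therefore the friction head loss hf = 5.02 m.


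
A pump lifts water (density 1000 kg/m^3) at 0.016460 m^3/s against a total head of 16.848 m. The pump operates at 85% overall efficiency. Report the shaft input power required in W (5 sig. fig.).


Approach: apply hydraulic power then efficiency conversion, P = rho*g*Q*H; P_in = P/eta.
Step 1 — hydraulic power (P = rho*g*Q*H):
  P = 1000 * 9.81 * 0.016460 * 16.848 = 2720.490 W
Step 2 — input power: P_in = P/eta = 2720.490 / 0.85 = 3200.6 W
Therefore the shaft input power required = 3200.6 W.


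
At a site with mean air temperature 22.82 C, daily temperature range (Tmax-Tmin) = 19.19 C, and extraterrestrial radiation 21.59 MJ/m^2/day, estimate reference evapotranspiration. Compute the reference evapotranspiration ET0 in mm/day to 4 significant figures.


Approach: apply the Hargreaves-Samani method, ET0 = 0.0023*(Tmean+17.8)*sqrt(Tmax-Tmin)*0.408*Ra.
ET0 = 0.0023*(22.82+17.8)*sqrt(19.19)*0.408*21.59 = 3.605 mm/day
Therefore the reference evapotranspiration ET0 = 3.605 mm/day.


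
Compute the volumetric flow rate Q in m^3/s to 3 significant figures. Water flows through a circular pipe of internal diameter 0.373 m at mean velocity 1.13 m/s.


Approach: apply the continuity equation for pipe flow, Q = A * v with A = pi*(D/2)^2.
A = pi*(0.373/2)^2 = 0.10927 m^2
Q = 0.10927 * 1.13 = 0.123 m^3/s
Therefore the volumetric flow rate Q = 0.123 m^3/s.


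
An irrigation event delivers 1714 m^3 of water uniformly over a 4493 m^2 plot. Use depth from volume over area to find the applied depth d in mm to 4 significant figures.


Approach: apply depth from volume over area, d = (V/A)*1000.
d = (1714 / 4493) * 1000 = 381.5 mm
Therefore the applied depth d = 381.5 mm.


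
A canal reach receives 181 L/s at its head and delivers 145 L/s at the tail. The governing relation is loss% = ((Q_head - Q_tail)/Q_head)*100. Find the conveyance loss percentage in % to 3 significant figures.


loss = ((181 - 145)/181)*100 = 19.9 %
Therefore the conveyance loss percentage = 19.9 %.


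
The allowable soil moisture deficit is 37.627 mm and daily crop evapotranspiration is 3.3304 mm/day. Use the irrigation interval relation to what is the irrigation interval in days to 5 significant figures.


Approach: apply the irrigation interval relation, interval = SMD / ETc.
interval = 37.627 / 3.3304 = 11.298 days
Therefore the irrigation interval = 11.298 days.


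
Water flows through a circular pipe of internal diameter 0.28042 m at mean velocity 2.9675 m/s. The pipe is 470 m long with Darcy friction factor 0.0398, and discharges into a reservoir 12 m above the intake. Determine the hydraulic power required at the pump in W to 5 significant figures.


Approach: apply continuity + Darcy-Weisbach + hydraulic power, Q = A*v; hf = f*(L/D)*(v^2/(2g)); H = static + hf; P = rho*g*Q*H.
Step 1 — flow rate (continuity, Q = A*v):
  A = pi*(0.28042/2)^2 = 0.06176008 m^2
  Q = 0.06176008 * 2.9675 = 0.1832730 m^3/s
Step 2 — friction head loss (Darcy-Weisbach):
  hf = 0.0398 * (470/0.28042) * (2.9675^2 / (2*9.81))
  hf = 29.94018 m
Step 3 — total head: H = 12 + 29.94018 = 41.94018 m
Step 4 — hydraulic power (P = rho*g*Q*H):
  P = 1000 * 9.81 * 0.1832730 * 41.94018 = 75405 W
Therefore the hydraulic power required at the pump = 75405 W.


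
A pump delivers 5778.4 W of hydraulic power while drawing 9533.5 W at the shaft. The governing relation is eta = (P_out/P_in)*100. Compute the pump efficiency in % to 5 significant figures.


eta = (5778.4 / 9533.5) * 100 = 60.612 %
Therefore the pump efficiency = 60.612 %.


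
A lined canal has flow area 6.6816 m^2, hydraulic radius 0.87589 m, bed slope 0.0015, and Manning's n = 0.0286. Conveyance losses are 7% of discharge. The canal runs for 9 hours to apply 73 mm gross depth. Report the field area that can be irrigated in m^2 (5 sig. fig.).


Approach: apply Manning's equation with a conveyance and depth budget, Q = (1/n)*A*R^(2/3)*S^(1/2); Q_field = Q*(1-loss); Area = Q_field*t/(d/1000).
Step 1 — canal discharge (Manning's equation):
  Q = (1/0.0286) * 6.6816 * 0.87589^(2/3) * 0.0015^(1/2) = 8.283104 m^3/s
Step 2 — delivered flow: Q_field = 8.283104*(1 - 7/100) = 7.703287 m^3/s
Step 3 — volume delivered: V = 7.703287 * 9*3600 = 249586.5 m^3
Step 4 — area served: A = V / (depth/1000) = 249586.5 / 0.073 = 3419000 m^2
Therefore the field area that can be irrigated = 3419000 m^2.


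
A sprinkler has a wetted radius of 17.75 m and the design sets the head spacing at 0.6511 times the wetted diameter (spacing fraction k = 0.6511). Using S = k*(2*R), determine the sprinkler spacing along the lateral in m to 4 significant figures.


S = 0.6511 * (2 * 17.75) = 23.11 m
Therefore the sprinkler spacing along the lateral = 23.11 m.


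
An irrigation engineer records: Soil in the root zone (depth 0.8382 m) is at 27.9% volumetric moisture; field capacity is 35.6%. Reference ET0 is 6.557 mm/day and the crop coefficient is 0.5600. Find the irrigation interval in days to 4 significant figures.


Approach: apply soil-water budget scheduling, SMD = (FC-theta)/100*depth*1000; ETc = ET0*Kc; interval = SMD/ETc.
Step 1 — soil moisture deficit:
  SMD = (35.6 - 27.9)/100 * 0.8382 * 1000 = 64.5414 mm
Step 2 — daily crop ET (ETc = ET0*Kc):
  ETc = 6.557 * 0.5600 = 3.67192 mm/day
Step 3 — irrigation interval (SMD/ETc):
  interval = 64.5414 / 3.67192 = 17.58 days
Therefore the irrigation interval = 17.58 days.


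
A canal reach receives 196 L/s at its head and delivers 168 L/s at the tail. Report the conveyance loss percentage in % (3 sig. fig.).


Approach: apply the conveyance loss ratio, loss% = ((Q_head - Q_tail)/Q_head)*100.
loss = ((196 - 168)/196)*100 = 14.3 %
Therefore the conveyance loss percentage = 14.3 %.


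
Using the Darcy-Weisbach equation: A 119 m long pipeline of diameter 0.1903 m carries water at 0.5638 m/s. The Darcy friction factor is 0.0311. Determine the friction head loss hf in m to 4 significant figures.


Approach: apply the Darcy-Weisbach equation, hf = f*(L/D)*(v^2/(2g)).
hf = 0.0311 * (119/0.1903) * (0.5638^2 / (2*9.81))
hf = 0.3151 m
Therefore the friction head loss hf = 0.3151 m.


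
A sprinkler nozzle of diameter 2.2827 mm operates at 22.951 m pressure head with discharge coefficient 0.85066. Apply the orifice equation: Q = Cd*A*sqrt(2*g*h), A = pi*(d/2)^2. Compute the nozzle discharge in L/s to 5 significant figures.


A = pi*(2.2827e-3/2)^2 = 4.092489e-06 m^2
Q = 0.85066 * 4.092489e-06 * sqrt(2*9.81*22.951) * 1000 = 0.073874 L/s
Therefore the nozzle discharge = 0.073874 L/s.


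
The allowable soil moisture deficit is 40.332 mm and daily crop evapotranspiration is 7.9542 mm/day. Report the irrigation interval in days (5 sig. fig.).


Approach: apply the irrigation interval relation, interval = SMD / ETc.
interval = 40.332 / 7.9542 = 5.0705 days
Therefore the irrigation interval = 5.0705 days.


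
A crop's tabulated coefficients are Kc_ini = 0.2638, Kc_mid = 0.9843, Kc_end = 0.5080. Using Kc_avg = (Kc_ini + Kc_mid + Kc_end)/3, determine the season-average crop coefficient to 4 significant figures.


Kc_avg = (0.2638 + 0.9843 + 0.5080)/3 = 0.5854
Therefore the season-average crop coefficient = 0.5854.


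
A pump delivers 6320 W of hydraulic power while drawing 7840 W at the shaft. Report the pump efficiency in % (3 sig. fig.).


Approach: apply the efficiency ratio, eta = (P_out/P_in)*100.
eta = (6320 / 7840) * 100 = 80.6 %
Therefore the pump efficiency = 80.6 %.


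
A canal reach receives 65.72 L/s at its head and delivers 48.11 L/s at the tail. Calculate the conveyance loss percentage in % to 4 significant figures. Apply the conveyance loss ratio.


Approach: apply the conveyance loss ratio, loss% = ((Q_head - Q_tail)/Q_head)*100.
loss = ((65.72 - 48.11)/65.72)*100 = 26.80 %
Therefore the conveyance loss percentage = 26.80 %.


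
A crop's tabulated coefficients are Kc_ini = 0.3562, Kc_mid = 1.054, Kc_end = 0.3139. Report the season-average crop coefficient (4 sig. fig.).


Approach: apply a simple seasonal average, Kc_avg = (Kc_ini + Kc_mid + Kc_end)/3.
Kc_avg = (0.3562 + 1.054 + 0.3139)/3 = 0.5747
Therefore the season-average crop coefficient = 0.5747.


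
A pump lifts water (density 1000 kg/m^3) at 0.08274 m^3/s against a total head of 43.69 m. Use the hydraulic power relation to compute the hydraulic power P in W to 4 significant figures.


Approach: apply the hydraulic power relation, P = rho*g*Q*H.
P = 1000 * 9.81 * 0.08274 * 43.69 = 35460 W
Therefore the hydraulic power P = 35460 W.


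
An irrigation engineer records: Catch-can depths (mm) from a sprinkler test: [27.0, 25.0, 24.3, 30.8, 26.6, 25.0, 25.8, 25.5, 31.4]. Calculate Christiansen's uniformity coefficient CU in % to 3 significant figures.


Approach: apply Christiansen's uniformity coefficient, CU = (1 - mean_abs_deviation/mean)*100.
mean = 26.822 mm
mean |d_i - mean| = 1.9407 mm
CU = (1 - 1.9407/26.822)*100 = 92.8 %
Therefore Christiansen's uniformity coefficient CU = 92.8 %.


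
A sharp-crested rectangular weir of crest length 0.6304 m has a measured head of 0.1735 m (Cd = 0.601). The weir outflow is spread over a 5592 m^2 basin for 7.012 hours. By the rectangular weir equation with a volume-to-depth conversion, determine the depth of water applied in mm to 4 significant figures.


Approach: apply the rectangular weir equation with a volume-to-depth conversion, Q = (2/3)*Cd*L*sqrt(2g)*H^1.5; d = Q*t/A * 1000.
Step 1 — weir discharge:
  Q = (2/3)*0.601*0.6304*sqrt(2*9.81)*0.1735^1.5 = 0.0808534 m^3/s
Step 2 — volume: V = 0.0808534 * 7.012*3600 = 2041.00 m^3
Step 3 — depth: d = V/A * 1000 = 2041.00/5592 * 1000 = 365.0 mm
Therefore the depth of water applied = 365.0 mm.


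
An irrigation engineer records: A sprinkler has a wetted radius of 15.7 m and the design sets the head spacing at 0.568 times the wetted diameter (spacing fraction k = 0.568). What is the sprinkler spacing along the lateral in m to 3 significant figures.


Approach: apply the sprinkler spacing rule (spacing as a fraction of wetted diameter), S = k*(2*R).
S = 0.568 * (2 * 15.7) = 17.8 m
Therefore the sprinkler spacing along the lateral = 17.8 m.


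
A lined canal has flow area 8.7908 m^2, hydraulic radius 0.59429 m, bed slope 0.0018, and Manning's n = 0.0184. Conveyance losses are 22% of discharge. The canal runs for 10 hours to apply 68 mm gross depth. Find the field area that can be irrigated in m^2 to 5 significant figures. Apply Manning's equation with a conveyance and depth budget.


Approach: apply Manning's equation with a conveyance and depth budget, Q = (1/n)*A*R^(2/3)*S^(1/2); Q_field = Q*(1-loss); Area = Q_field*t/(d/1000).
Step 1 — canal discharge (Manning's equation):
  Q = (1/0.0184) * 8.7908 * 0.59429^(2/3) * 0.0018^(1/2) = 14.32779 m^3/s
Step 2 — delivered flow: Q_field = 14.32779*(1 - 22/100) = 11.17567 m^3/s
Step 3 — volume delivered: V = 11.17567 * 10*3600 = 402324.3 m^3
Step 4 — area served: A = V / (depth/1000) = 402324.3 / 0.068 = 5916500 m^2
Therefore the field area that can be irrigated = 5916500 m^2.


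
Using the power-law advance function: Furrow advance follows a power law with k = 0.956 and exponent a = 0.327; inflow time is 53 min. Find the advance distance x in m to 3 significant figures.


Approach: apply the power-law advance function, x = k*t^a.
x = 0.956 * 53^0.327 = 3.50 m
Therefore the advance distance x = 3.50 m.


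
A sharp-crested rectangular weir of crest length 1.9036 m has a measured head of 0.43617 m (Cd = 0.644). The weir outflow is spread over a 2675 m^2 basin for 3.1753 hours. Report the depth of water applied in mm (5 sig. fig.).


Approach: apply the rectangular weir equation with a volume-to-depth conversion, Q = (2/3)*Cd*L*sqrt(2g)*H^1.5; d = Q*t/A * 1000.
Step 1 — weir discharge:
  Q = (2/3)*0.644*1.9036*sqrt(2*9.81)*0.43617^1.5 = 1.042806 m^3/s
Step 2 — volume: V = 1.042806 * 3.1753*3600 = 11920.40 m^3
Step 3 — depth: d = V/A * 1000 = 11920.40/2675 * 1000 = 4456.2 mm
Therefore the depth of water applied = 4456.2 mm.


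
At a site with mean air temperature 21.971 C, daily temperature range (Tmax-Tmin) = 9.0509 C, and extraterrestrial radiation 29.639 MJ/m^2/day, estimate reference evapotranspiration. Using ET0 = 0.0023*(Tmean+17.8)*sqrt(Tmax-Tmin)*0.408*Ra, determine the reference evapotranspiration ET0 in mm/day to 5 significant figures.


ET0 = 0.0023*(21.971+17.8)*sqrt(9.0509)*0.408*29.639 = 3.3279 mm/day
Therefore the reference evapotranspiration ET0 = 3.3279 mm/day.


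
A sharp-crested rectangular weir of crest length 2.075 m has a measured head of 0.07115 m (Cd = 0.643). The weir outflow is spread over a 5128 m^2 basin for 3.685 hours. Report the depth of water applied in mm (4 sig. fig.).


Approach: apply the rectangular weir equation with a volume-to-depth conversion, Q = (2/3)*Cd*L*sqrt(2g)*H^1.5; d = Q*t/A * 1000.
Step 1 — weir discharge:
  Q = (2/3)*0.643*2.075*sqrt(2*9.81)*0.07115^1.5 = 0.0747738 m^3/s
Step 2 — volume: V = 0.0747738 * 3.685*3600 = 991.950 m^3
Step 3 — depth: d = V/A * 1000 = 991.950/5128 * 1000 = 193.4 mm
Therefore the depth of water applied = 193.4 mm.
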